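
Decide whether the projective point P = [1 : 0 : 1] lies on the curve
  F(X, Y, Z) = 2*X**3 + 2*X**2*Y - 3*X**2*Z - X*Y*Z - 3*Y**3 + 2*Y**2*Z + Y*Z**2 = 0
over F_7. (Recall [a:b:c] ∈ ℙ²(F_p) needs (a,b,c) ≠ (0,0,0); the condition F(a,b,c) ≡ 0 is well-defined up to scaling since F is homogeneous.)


F(1,0,1) ≡ 6 (mod 7); P is NOT on the curve.

Evaluate F(1, 0, 1) term-by-term (mod 7).
  2*X**3 ↦ 2·1·1·1 = 2
  2*X**2*Y ↦ 2·1·0·1 = 0
  -3*X**2*Z ↦ -3·1·1·1 = -3
  -X*Y*Z ↦ -1·1·0·1 = 0
  -3*Y**3 ↦ -3·1·0·1 = 0
  2*Y**2*Z ↦ 2·1·0·1 = 0
  Y*Z**2 ↦ 1·1·0·1 = 0
Sum: F(1, 0, 1) = (2) + (0) + (-3) + (0) + (0) + (0) + (0) = -1.
Reducing mod 7: -1 ≡ 6 (mod 7).
Since F(a, b, c) ≡ 6 ≠ 0 (mod 7), P does NOT lie on the curve.


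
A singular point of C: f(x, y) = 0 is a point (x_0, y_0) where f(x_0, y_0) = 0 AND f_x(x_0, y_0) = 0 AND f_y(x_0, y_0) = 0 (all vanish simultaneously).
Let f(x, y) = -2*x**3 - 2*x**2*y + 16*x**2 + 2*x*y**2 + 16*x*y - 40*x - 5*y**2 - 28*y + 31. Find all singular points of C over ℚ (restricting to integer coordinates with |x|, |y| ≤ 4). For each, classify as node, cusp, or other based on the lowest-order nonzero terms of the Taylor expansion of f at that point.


Singular points: {(3, -1)}; classification: cusp.

Compute partial derivatives:
  f_x = -6*x**2 - 4*x*y + 32*x + 2*y**2 + 16*y - 40.
  f_y = -2*x**2 + 4*x*y + 16*x - 10*y - 28.
Scan x_0 ∈ {−4, ..., 4}. For each x_0, f_y(x_0, y) is a polynomial in y; find its integer roots y ∈ {−4, ..., 4}, then test f_x and f at those candidates.
  x = -4: f_y(-4, y) = -26*y - 124; no integer root y with |y| ≤ 4.
  x = -3: f_y(-3, y) = -22*y - 94; no integer root y with |y| ≤ 4.
  x = -2: f_y(-2, y) = -18*y - 68; no integer root y with |y| ≤ 4.
  x = -1: f_y(-1, y) = -14*y - 46; no integer root y with |y| ≤ 4.
  x = 0: f_y(0, y) = -10*y - 28; no integer root y with |y| ≤ 4.
  x = 1: f_y(1, y) = -6*y - 14; no integer root y with |y| ≤ 4.
  x = 2: f_y(2, y) = -2*y - 4; vanishes at y ∈ {-2}. (2, -2): f_x = -8 ≠ 0.
  x = 3: f_y(3, y) = 2*y + 2; vanishes at y ∈ {-1}. (3, -1): f_x = 0, f = 0 — SINGULAR.
  x = 4: f_y(4, y) = 6*y + 4; no integer root y with |y| ≤ 4.
Only singular point on the grid: (3, -1).
Classify: substitute x = 3 + u, y = -1 + v and expand: f = -2*u**3 - 2*u**2*v + 2*u*v**2 + v**2.
No constant or linear terms (consistent with a singular point). Quadratic part: v**2. Cubic part: -2*u**3 - 2*u**2*v + 2*u*v**2.
The quadratic part v**2 is a perfect square, so there is a single (double) tangent line v = 0, i.e. y = -1. Restricting the cubic part to that line (v = 0) leaves -2*u**3 ≠ 0, so f is not divisible by v and the branch is v² ≈ 2*u**3 to lowest order — this is a cusp.
Classification: cusp.


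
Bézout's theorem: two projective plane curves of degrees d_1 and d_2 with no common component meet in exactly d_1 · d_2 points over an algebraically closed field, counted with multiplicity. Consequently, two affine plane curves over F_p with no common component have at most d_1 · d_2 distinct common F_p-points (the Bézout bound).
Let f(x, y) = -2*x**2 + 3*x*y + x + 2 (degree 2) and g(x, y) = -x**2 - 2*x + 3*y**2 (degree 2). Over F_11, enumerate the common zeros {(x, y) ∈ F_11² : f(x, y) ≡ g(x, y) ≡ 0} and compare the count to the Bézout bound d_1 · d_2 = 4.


Common zeros: ∅; count = 0; Bézout bound = 4.

deg(f) = 2, deg(g) = 2, so Bézout bound = 4.
Scan x ∈ F_11. For each x, list the y ∈ F_11 with f(x, y) ≡ 0 and those with g(x, y) ≡ 0 (mod 11); the common zeros in that column are the intersection.
  x = 0: f ≡ 0 at y ∈ ∅; g ≡ 0 at y ∈ {0}; common: ∅.
  x = 1: f ≡ 0 at y ∈ {7}; g ≡ 0 at y ∈ {1, 10}; common: ∅.
  x = 2: f ≡ 0 at y ∈ {8}; g ≡ 0 at y ∈ ∅; common: ∅.
  x = 3: f ≡ 0 at y ∈ {10}; g ≡ 0 at y ∈ {4, 7}; common: ∅.
  x = 4: f ≡ 0 at y ∈ {4}; g ≡ 0 at y ∈ ∅; common: ∅.
  x = 5: f ≡ 0 at y ∈ {8}; g ≡ 0 at y ∈ ∅; common: ∅.
  x = 6: f ≡ 0 at y ∈ {6}; g ≡ 0 at y ∈ {4, 7}; common: ∅.
  x = 7: f ≡ 0 at y ∈ {10}; g ≡ 0 at y ∈ ∅; common: ∅.
  x = 8: f ≡ 0 at y ∈ {4}; g ≡ 0 at y ∈ {1, 10}; common: ∅.
  x = 9: f ≡ 0 at y ∈ {6}; g ≡ 0 at y ∈ {0}; common: ∅.
  x = 10: f ≡ 0 at y ∈ {7}; g ≡ 0 at y ∈ ∅; common: ∅.
Collecting: common zeros = ∅, so the count is 0.
Comparison with the Bézout bound: 0 ≤ 4 = deg(f)·deg(g), as expected for curves with no common component (the affine F_11-count falls short of the bound because intersections may lie at infinity, over extension fields, or carry multiplicity).


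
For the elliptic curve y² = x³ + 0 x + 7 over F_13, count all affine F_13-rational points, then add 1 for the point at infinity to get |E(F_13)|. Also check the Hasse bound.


Affine points = {(7, 5), (7, 8), (8, 5), (8, 8), (11, 5), (11, 8)}; affine count = 6; |E(F_13)| = 7.

Discriminant check: Δ ∝ 4a³ + 27b² = 4·0³ + 27·7² = 4·0 + 27·49 ≡ 10 (mod 13). Nonzero ⇒ E is nonsingular.
For each x ∈ F_13, compute rhs = x³ + 0·x + 7 mod 13, then count y ∈ F_13 with y² ≡ rhs.
  x = 0: rhs = 7, matching y values: none (0 points).
  x = 1: rhs = 8, matching y values: none (0 points).
  x = 2: rhs = 2, matching y values: none (0 points).
  x = 3: rhs = 8, matching y values: none (0 points).
  x = 4: rhs = 6, matching y values: none (0 points).
  x = 5: rhs = 2, matching y values: none (0 points).
  x = 6: rhs = 2, matching y values: none (0 points).
  x = 7: rhs = 12, matching y values: 5, 8 (2 points).
  x = 8: rhs = 12, matching y values: 5, 8 (2 points).
  x = 9: rhs = 8, matching y values: none (0 points).
  x = 10: rhs = 6, matching y values: none (0 points).
  x = 11: rhs = 12, matching y values: 5, 8 (2 points).
  x = 12: rhs = 6, matching y values: none (0 points).
Total affine count: 6.
Full point count |E(F_13)| = 6 + 1 = 7.
Hasse bound: |7 − (13+1)| = |-7| = 7 ≤ 2√13 ≈ 7.2111 ✓.


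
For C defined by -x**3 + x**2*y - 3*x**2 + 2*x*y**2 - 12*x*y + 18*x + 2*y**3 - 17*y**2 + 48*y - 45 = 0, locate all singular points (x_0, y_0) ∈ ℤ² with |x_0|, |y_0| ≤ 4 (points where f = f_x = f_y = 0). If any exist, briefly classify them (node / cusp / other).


Singular points: {(0, 3)}; classification: cusp.

Compute partial derivatives:
  f_x = -3*x**2 + 2*x*y - 6*x + 2*y**2 - 12*y + 18.
  f_y = x**2 + 4*x*y - 12*x + 6*y**2 - 34*y + 48.
Scan x_0 ∈ {−4, ..., 4}. For each x_0, f_y(x_0, y) is a polynomial in y; find its integer roots y ∈ {−4, ..., 4}, then test f_x and f at those candidates.
  x = -4: f_y(-4, y) = 6*y**2 - 50*y + 112; no integer root y with |y| ≤ 4.
  x = -3: f_y(-3, y) = 6*y**2 - 46*y + 93; no integer root y with |y| ≤ 4.
  x = -2: f_y(-2, y) = 6*y**2 - 42*y + 76; no integer root y with |y| ≤ 4.
  x = -1: f_y(-1, y) = 6*y**2 - 38*y + 61; no integer root y with |y| ≤ 4.
  x = 0: f_y(0, y) = 6*y**2 - 34*y + 48; vanishes at y ∈ {3}. (0, 3): f_x = 0, f = 0 — SINGULAR.
  x = 1: f_y(1, y) = 6*y**2 - 30*y + 37; no integer root y with |y| ≤ 4.
  x = 2: f_y(2, y) = 6*y**2 - 26*y + 28; vanishes at y ∈ {2}. (2, 2): f_x = -14 ≠ 0.
  x = 3: f_y(3, y) = 6*y**2 - 22*y + 21; no integer root y with |y| ≤ 4.
  x = 4: f_y(4, y) = 6*y**2 - 18*y + 16; no integer root y with |y| ≤ 4.
Only singular point on the grid: (0, 3).
Classify: substitute x = 0 + u, y = 3 + v and expand: f = -u**3 + u**2*v + 2*u*v**2 + 2*v**3 + v**2.
No constant or linear terms (consistent with a singular point). Quadratic part: v**2. Cubic part: -u**3 + u**2*v + 2*u*v**2 + 2*v**3.
The quadratic part v**2 is a perfect square, so there is a single (double) tangent line v = 0, i.e. y = 3. Restricting the cubic part to that line (v = 0) leaves -u**3 ≠ 0, so f is not divisible by v and the branch is v² ≈ u**3 to lowest order — this is a cusp.
Classification: cusp.


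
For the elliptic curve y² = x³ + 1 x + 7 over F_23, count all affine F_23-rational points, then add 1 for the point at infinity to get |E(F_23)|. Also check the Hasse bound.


Affine points = {(1, 3), (1, 20), (4, 11), (4, 12), (7, 9), (7, 14), (9, 3), (9, 20), (13, 3), (13, 20), (15, 4), (15, 19), (16, 5), (16, 18), (19, 10), (19, 13), (20, 0)}; affine count = 17; |E(F_23)| = 18.

Discriminant check: Δ ∝ 4a³ + 27b² = 4·1³ + 27·7² = 4·1 + 27·49 ≡ 16 (mod 23). Nonzero ⇒ E is nonsingular.
For each x ∈ F_23, compute rhs = x³ + 1·x + 7 mod 23, then count y ∈ F_23 with y² ≡ rhs.
  x = 0: rhs = 7, matching y values: none (0 points).
  x = 1: rhs = 9, matching y values: 3, 20 (2 points).
  x = 2: rhs = 17, matching y values: none (0 points).
  x = 3: rhs = 14, matching y values: none (0 points).
  x = 4: rhs = 6, matching y values: 11, 12 (2 points).
  x = 5: rhs = 22, matching y values: none (0 points).
  x = 6: rhs = 22, matching y values: none (0 points).
  x = 7: rhs = 12, matching y values: 9, 14 (2 points).
  x = 8: rhs = 21, matching y values: none (0 points).
  x = 9: rhs = 9, matching y values: 3, 20 (2 points).
  x = 10: rhs = 5, matching y values: none (0 points).
  x = 11: rhs = 15, matching y values: none (0 points).
  x = 12: rhs = 22, matching y values: none (0 points).
  x = 13: rhs = 9, matching y values: 3, 20 (2 points).
  x = 14: rhs = 5, matching y values: none (0 points).
  x = 15: rhs = 16, matching y values: 4, 19 (2 points).
  x = 16: rhs = 2, matching y values: 5, 18 (2 points).
  x = 17: rhs = 15, matching y values: none (0 points).
  x = 18: rhs = 15, matching y values: none (0 points).
  x = 19: rhs = 8, matching y values: 10, 13 (2 points).
  x = 20: rhs = 0, matching y values: 0 (1 points).
  x = 21: rhs = 20, matching y values: none (0 points).
  x = 22: rhs = 5, matching y values: none (0 points).
Total affine count: 17.
Full point count |E(F_23)| = 17 + 1 = 18.
Hasse bound: |18 − (23+1)| = |-6| = 6 ≤ 2√23 ≈ 9.5917 ✓.


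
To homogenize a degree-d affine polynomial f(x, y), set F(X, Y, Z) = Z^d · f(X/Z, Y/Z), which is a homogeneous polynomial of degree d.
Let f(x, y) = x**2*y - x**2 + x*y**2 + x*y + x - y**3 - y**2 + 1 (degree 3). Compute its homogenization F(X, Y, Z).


F(X, Y, Z) = X**2*Y - X**2*Z + X*Y**2 + X*Y*Z + X*Z**2 - Y**3 - Y**2*Z + Z**3

deg(f) = 3.
Substitute x = X/Z, y = Y/Z into f, then multiply by Z^3.
  monomial 1·x^2·y^1 ↦ 1·X^2·Y^1·Z^0.
  monomial -1·x^2·y^0 ↦ -1·X^2·Y^0·Z^1.
  monomial 1·x^1·y^2 ↦ 1·X^1·Y^2·Z^0.
  monomial 1·x^1·y^1 ↦ 1·X^1·Y^1·Z^1.
  monomial 1·x^1·y^0 ↦ 1·X^1·Y^0·Z^2.
  monomial -1·x^0·y^3 ↦ -1·X^0·Y^3·Z^0.
  monomial -1·x^0·y^2 ↦ -1·X^0·Y^2·Z^1.
  monomial 1·x^0·y^0 ↦ 1·X^0·Y^0·Z^3.
Collecting: F(X, Y, Z) = X**2*Y - X**2*Z + X*Y**2 + X*Y*Z + X*Z**2 - Y**3 - Y**2*Z + Z**3.


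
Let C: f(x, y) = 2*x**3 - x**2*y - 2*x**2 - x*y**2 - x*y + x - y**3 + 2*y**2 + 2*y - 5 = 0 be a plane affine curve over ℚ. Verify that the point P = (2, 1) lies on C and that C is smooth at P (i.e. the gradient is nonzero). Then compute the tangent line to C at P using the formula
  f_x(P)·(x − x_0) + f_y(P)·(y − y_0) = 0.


Tangent line at P: 11*x - 7*y - 15 = 0.

Step 1: f(2, 1) = 0, so P lies on C.
Step 2: partial derivatives
  f_x(x, y) = 6*x**2 - 2*x*y - 4*x - y**2 - y + 1, f_y(x, y) = -x**2 - 2*x*y - x - 3*y**2 + 4*y + 2.
  f_x(P) = 11, f_y(P) = -7 (gradient nonzero, so P is smooth).
Step 3: tangent line at P: 11·(x − 2) + -7·(y − 1) = 0.
Expanding: 11*x - 7*y - 15 = 0.


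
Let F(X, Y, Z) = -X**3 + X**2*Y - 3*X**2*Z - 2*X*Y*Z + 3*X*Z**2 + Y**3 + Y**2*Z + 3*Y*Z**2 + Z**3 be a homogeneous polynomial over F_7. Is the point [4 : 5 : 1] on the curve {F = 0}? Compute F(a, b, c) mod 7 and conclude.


F(4,5,1) ≡ 1 (mod 7); P is NOT on the curve.

Evaluate F(4, 5, 1) term-by-term (mod 7).
  -X**3 ↦ -1·64·1·1 = -64
  X**2*Y ↦ 1·16·5·1 = 80
  -3*X**2*Z ↦ -3·16·1·1 = -48
  -2*X*Y*Z ↦ -2·4·5·1 = -40
  3*X*Z**2 ↦ 3·4·1·1 = 12
  Y**3 ↦ 1·1·125·1 = 125
  Y**2*Z ↦ 1·1·25·1 = 25
  3*Y*Z**2 ↦ 3·1·5·1 = 15
  Z**3 ↦ 1·1·1·1 = 1
Sum: F(4, 5, 1) = (-64) + (80) + (-48) + (-40) + (12) + (125) + (25) + (15) + (1) = 106.
Reducing mod 7: 106 ≡ 1 (mod 7).
Since F(a, b, c) ≡ 1 ≠ 0 (mod 7), P does NOT lie on the curve.


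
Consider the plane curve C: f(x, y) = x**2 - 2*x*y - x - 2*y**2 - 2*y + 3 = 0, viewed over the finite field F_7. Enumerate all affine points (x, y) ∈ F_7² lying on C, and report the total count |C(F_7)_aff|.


Affine F_7-points: {(0, 3)}; count = 1.

For each of the 49 pairs (x, y) ∈ F_7², evaluate f(x, y) mod 7. Record the zeros.
  x = 0: [0↦3, 1↦6, 2↦5, 3↦0, 4↦5, 5↦6, 6↦3]  zeros at y ∈ {3}
  x = 1: [0↦3, 1↦4, 2↦1, 3↦1, 4↦4, 5↦3, 6↦5]  zeros at y ∈ ∅
  x = 2: [0↦5, 1↦4, 2↦6, 3↦4, 4↦5, 5↦2, 6↦2]  zeros at y ∈ ∅
  x = 3: [0↦2, 1↦6, 2↦6, 3↦2, 4↦1, 5↦3, 6↦1]  zeros at y ∈ ∅
  x = 4: [0↦1, 1↦3, 2↦1, 3↦2, 4↦6, 5↦6, 6↦2]  zeros at y ∈ ∅
  x = 5: [0↦2, 1↦2, 2↦5, 3↦4, 4↦6, 5↦4, 6↦5]  zeros at y ∈ ∅
  x = 6: [0↦5, 1↦3, 2↦4, 3↦1, 4↦1, 5↦4, 6↦3]  zeros at y ∈ ∅
Collecting zeros: affine points = {(0, 3)}.
Total count |C(F_7)_aff| = 1.


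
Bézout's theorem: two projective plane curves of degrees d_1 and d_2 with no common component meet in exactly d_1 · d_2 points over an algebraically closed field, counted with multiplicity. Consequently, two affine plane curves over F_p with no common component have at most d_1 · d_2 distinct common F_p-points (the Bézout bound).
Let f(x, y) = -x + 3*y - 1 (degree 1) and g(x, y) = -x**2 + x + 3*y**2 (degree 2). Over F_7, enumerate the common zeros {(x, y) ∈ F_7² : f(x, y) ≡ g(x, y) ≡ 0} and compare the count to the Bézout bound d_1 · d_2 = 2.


Common zeros: ∅; count = 0; Bézout bound = 2.

deg(f) = 1, deg(g) = 2, so Bézout bound = 2.
Scan x ∈ F_7. For each x, list the y ∈ F_7 with f(x, y) ≡ 0 and those with g(x, y) ≡ 0 (mod 7); the common zeros in that column are the intersection.
  x = 0: f ≡ 0 at y ∈ {5}; g ≡ 0 at y ∈ {0}; common: ∅.
  x = 1: f ≡ 0 at y ∈ {3}; g ≡ 0 at y ∈ {0}; common: ∅.
  x = 2: f ≡ 0 at y ∈ {1}; g ≡ 0 at y ∈ ∅; common: ∅.
  x = 3: f ≡ 0 at y ∈ {6}; g ≡ 0 at y ∈ {3, 4}; common: ∅.
  x = 4: f ≡ 0 at y ∈ {4}; g ≡ 0 at y ∈ {2, 5}; common: ∅.
  x = 5: f ≡ 0 at y ∈ {2}; g ≡ 0 at y ∈ {3, 4}; common: ∅.
  x = 6: f ≡ 0 at y ∈ {0}; g ≡ 0 at y ∈ ∅; common: ∅.
Collecting: common zeros = ∅, so the count is 0.
Comparison with the Bézout bound: 0 ≤ 2 = deg(f)·deg(g), as expected for curves with no common component (the affine F_7-count falls short of the bound because intersections may lie at infinity, over extension fields, or carry multiplicity).


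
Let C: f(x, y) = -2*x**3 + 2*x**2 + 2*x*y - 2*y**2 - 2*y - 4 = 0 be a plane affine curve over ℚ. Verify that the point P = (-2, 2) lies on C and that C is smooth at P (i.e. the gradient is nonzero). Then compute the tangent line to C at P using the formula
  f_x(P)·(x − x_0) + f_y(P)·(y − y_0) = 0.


Tangent line at P: -28*x - 14*y - 28 = 0.

Step 1: f(-2, 2) = 0, so P lies on C.
Step 2: partial derivatives
  f_x(x, y) = -6*x**2 + 4*x + 2*y, f_y(x, y) = 2*x - 4*y - 2.
  f_x(P) = -28, f_y(P) = -14 (gradient nonzero, so P is smooth).
Step 3: tangent line at P: -28·(x − -2) + -14·(y − 2) = 0.
Expanding: -28*x - 14*y - 28 = 0.


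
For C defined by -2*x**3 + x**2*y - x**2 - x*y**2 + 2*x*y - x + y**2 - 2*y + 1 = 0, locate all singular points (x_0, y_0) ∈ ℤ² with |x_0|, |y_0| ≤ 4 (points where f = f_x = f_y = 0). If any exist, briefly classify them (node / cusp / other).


Singular points: {(0, 1)}; classification: cusp.

Compute partial derivatives:
  f_x = -6*x**2 + 2*x*y - 2*x - y**2 + 2*y - 1.
  f_y = x**2 - 2*x*y + 2*x + 2*y - 2.
Scan x_0 ∈ {−4, ..., 4}. For each x_0, f_y(x_0, y) is a polynomial in y; find its integer roots y ∈ {−4, ..., 4}, then test f_x and f at those candidates.
  x = -4: f_y(-4, y) = 10*y + 6; no integer root y with |y| ≤ 4.
  x = -3: f_y(-3, y) = 8*y + 1; no integer root y with |y| ≤ 4.
  x = -2: f_y(-2, y) = 6*y - 2; no integer root y with |y| ≤ 4.
  x = -1: f_y(-1, y) = 4*y - 3; no integer root y with |y| ≤ 4.
  x = 0: f_y(0, y) = 2*y - 2; vanishes at y ∈ {1}. (0, 1): f_x = 0, f = 0 — SINGULAR.
  x = 1: f_y(1, y) = 1; no integer root y with |y| ≤ 4.
  x = 2: f_y(2, y) = 6 - 2*y; vanishes at y ∈ {3}. (2, 3): f_x = -20 ≠ 0.
  x = 3: f_y(3, y) = 13 - 4*y; no integer root y with |y| ≤ 4.
  x = 4: f_y(4, y) = 22 - 6*y; no integer root y with |y| ≤ 4.
Only singular point on the grid: (0, 1).
Classify: substitute x = 0 + u, y = 1 + v and expand: f = -2*u**3 + u**2*v - u*v**2 + v**2.
No constant or linear terms (consistent with a singular point). Quadratic part: v**2. Cubic part: -2*u**3 + u**2*v - u*v**2.
The quadratic part v**2 is a perfect square, so there is a single (double) tangent line v = 0, i.e. y = 1. Restricting the cubic part to that line (v = 0) leaves -2*u**3 ≠ 0, so f is not divisible by v and the branch is v² ≈ 2*u**3 to lowest order — this is a cusp.
Classification: cusp.


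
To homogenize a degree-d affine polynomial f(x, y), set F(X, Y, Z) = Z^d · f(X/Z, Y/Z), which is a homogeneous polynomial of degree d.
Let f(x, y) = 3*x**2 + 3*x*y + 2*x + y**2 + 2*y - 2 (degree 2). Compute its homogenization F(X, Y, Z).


F(X, Y, Z) = 3*X**2 + 3*X*Y + 2*X*Z + Y**2 + 2*Y*Z - 2*Z**2

deg(f) = 2.
Substitute x = X/Z, y = Y/Z into f, then multiply by Z^2.
  monomial 3·x^2·y^0 ↦ 3·X^2·Y^0·Z^0.
  monomial 3·x^1·y^1 ↦ 3·X^1·Y^1·Z^0.
  monomial 2·x^1·y^0 ↦ 2·X^1·Y^0·Z^1.
  monomial 1·x^0·y^2 ↦ 1·X^0·Y^2·Z^0.
  monomial 2·x^0·y^1 ↦ 2·X^0·Y^1·Z^1.
  monomial -2·x^0·y^0 ↦ -2·X^0·Y^0·Z^2.
Collecting: F(X, Y, Z) = 3*X**2 + 3*X*Y + 2*X*Z + Y**2 + 2*Y*Z - 2*Z**2.


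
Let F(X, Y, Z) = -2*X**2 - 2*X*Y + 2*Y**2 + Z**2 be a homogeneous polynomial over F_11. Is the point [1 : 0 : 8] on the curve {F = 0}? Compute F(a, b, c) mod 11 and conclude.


F(1,0,8) ≡ 7 (mod 11); P is NOT on the curve.

Evaluate F(1, 0, 8) term-by-term (mod 11).
  -2*X**2 ↦ -2·1·1·1 = -2
  -2*X*Y ↦ -2·1·0·1 = 0
  2*Y**2 ↦ 2·1·0·1 = 0
  Z**2 ↦ 1·1·1·64 = 64
Sum: F(1, 0, 8) = (-2) + (0) + (0) + (64) = 62.
Reducing mod 11: 62 ≡ 7 (mod 11).
Since F(a, b, c) ≡ 7 ≠ 0 (mod 11), P does NOT lie on the curve.


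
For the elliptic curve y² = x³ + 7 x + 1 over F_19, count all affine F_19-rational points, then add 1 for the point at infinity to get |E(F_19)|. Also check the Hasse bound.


Affine points = {(0, 1), (0, 18), (1, 3), (1, 16), (2, 2), (2, 17), (3, 7), (3, 12), (4, 6), (4, 13), (5, 3), (5, 16), (10, 8), (10, 11), (13, 3), (13, 16), (15, 2), (15, 17), (17, 6), (17, 13)}; affine count = 20; |E(F_19)| = 21.

Discriminant check: Δ ∝ 4a³ + 27b² = 4·7³ + 27·1² = 4·343 + 27·1 ≡ 12 (mod 19). Nonzero ⇒ E is nonsingular.
For each x ∈ F_19, compute rhs = x³ + 7·x + 1 mod 19, then count y ∈ F_19 with y² ≡ rhs.
  x = 0: rhs = 1, matching y values: 1, 18 (2 points).
  x = 1: rhs = 9, matching y values: 3, 16 (2 points).
  x = 2: rhs = 4, matching y values: 2, 17 (2 points).
  x = 3: rhs = 11, matching y values: 7, 12 (2 points).
  x = 4: rhs = 17, matching y values: 6, 13 (2 points).
  x = 5: rhs = 9, matching y values: 3, 16 (2 points).
  x = 6: rhs = 12, matching y values: none (0 points).
  x = 7: rhs = 13, matching y values: none (0 points).
  x = 8: rhs = 18, matching y values: none (0 points).
  x = 9: rhs = 14, matching y values: none (0 points).
  x = 10: rhs = 7, matching y values: 8, 11 (2 points).
  x = 11: rhs = 3, matching y values: none (0 points).
  x = 12: rhs = 8, matching y values: none (0 points).
  x = 13: rhs = 9, matching y values: 3, 16 (2 points).
  x = 14: rhs = 12, matching y values: none (0 points).
  x = 15: rhs = 4, matching y values: 2, 17 (2 points).
  x = 16: rhs = 10, matching y values: none (0 points).
  x = 17: rhs = 17, matching y values: 6, 13 (2 points).
  x = 18: rhs = 12, matching y values: none (0 points).
Total affine count: 20.
Full point count |E(F_19)| = 20 + 1 = 21.
Hasse bound: |21 − (19+1)| = |1| = 1 ≤ 2√19 ≈ 8.7178 ✓.


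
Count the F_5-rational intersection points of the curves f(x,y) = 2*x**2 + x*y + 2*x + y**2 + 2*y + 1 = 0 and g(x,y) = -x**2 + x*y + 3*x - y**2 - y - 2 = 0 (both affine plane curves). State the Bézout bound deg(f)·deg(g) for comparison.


Common zeros: {(1, 0)}; count = 1; Bézout bound = 4.

deg(f) = 2, deg(g) = 2, so Bézout bound = 4.
Scan x ∈ F_5. For each x, list the y ∈ F_5 with f(x, y) ≡ 0 and those with g(x, y) ≡ 0 (mod 5); the common zeros in that column are the intersection.
  x = 0: f ≡ 0 at y ∈ {4}; g ≡ 0 at y ∈ ∅; common: ∅.
  x = 1: f ≡ 0 at y ∈ {0, 2}; g ≡ 0 at y ∈ {0}; common: {0}.
  x = 2: f ≡ 0 at y ∈ {2, 4}; g ≡ 0 at y ∈ {0, 1}; common: ∅.
  x = 3: f ≡ 0 at y ∈ {0}; g ≡ 0 at y ∈ {3, 4}; common: ∅.
  x = 4: f ≡ 0 at y ∈ ∅; g ≡ 0 at y ∈ {4}; common: ∅.
Collecting: common zeros = {(1, 0)}, so the count is 1.
Comparison with the Bézout bound: 1 ≤ 4 = deg(f)·deg(g), as expected for curves with no common component (the affine F_5-count falls short of the bound because intersections may lie at infinity, over extension fields, or carry multiplicity).


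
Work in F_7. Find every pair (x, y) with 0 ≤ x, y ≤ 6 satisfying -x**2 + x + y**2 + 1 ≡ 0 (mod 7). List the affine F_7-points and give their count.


Affine F_7-points: {(2, 1), (2, 6), (4, 2), (4, 5), (6, 1), (6, 6)}; count = 6.

For each of the 49 pairs (x, y) ∈ F_7², evaluate f(x, y) mod 7. Record the zeros.
  x = 0: [0↦1, 1↦2, 2↦5, 3↦3, 4↦3, 5↦5, 6↦2]  zeros at y ∈ ∅
  x = 1: [0↦1, 1↦2, 2↦5, 3↦3, 4↦3, 5↦5, 6↦2]  zeros at y ∈ ∅
  x = 2: [0↦6, 1↦0, 2↦3, 3↦1, 4↦1, 5↦3, 6↦0]  zeros at y ∈ {1, 6}
  x = 3: [0↦2, 1↦3, 2↦6, 3↦4, 4↦4, 5↦6, 6↦3]  zeros at y ∈ ∅
  x = 4: [0↦3, 1↦4, 2↦0, 3↦5, 4↦5, 5↦0, 6↦4]  zeros at y ∈ {2, 5}
  x = 5: [0↦2, 1↦3, 2↦6, 3↦4, 4↦4, 5↦6, 6↦3]  zeros at y ∈ ∅
  x = 6: [0↦6, 1↦0, 2↦3, 3↦1, 4↦1, 5↦3, 6↦0]  zeros at y ∈ {1, 6}
Collecting zeros: affine points = {(2, 1), (2, 6), (4, 2), (4, 5), (6, 1), (6, 6)}.
Total count |C(F_7)_aff| = 6.


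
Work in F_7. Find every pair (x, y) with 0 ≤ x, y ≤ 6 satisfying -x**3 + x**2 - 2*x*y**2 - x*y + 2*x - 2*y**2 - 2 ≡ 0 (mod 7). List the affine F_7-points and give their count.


Affine F_7-points: {(1, 0), (1, 5), (3, 0), (3, 4), (4, 0), (4, 1), (6, 2)}; count = 7.

For each of the 49 pairs (x, y) ∈ F_7², evaluate f(x, y) mod 7. Record the zeros.
  x = 0: [0↦5, 1↦3, 2↦4, 3↦1, 4↦1, 5↦4, 6↦3]  zeros at y ∈ ∅
  x = 1: [0↦0, 1↦2, 2↦3, 3↦3, 4↦2, 5↦0, 6↦4]  zeros at y ∈ {0, 5}
  x = 2: [0↦5, 1↦4, 2↦5, 3↦1, 4↦6, 5↦6, 6↦1]  zeros at y ∈ ∅
  x = 3: [0↦0, 1↦3, 2↦4, 3↦3, 4↦0, 5↦2, 6↦2]  zeros at y ∈ {0, 4}
  x = 4: [0↦0, 1↦0, 2↦1, 3↦3, 4↦6, 5↦3, 6↦1]  zeros at y ∈ {0, 1}
  x = 5: [0↦6, 1↦3, 2↦4, 3↦2, 4↦4, 5↦3, 6↦6]  zeros at y ∈ ∅
  x = 6: [0↦5, 1↦6, 2↦0, 3↦1, 4↦2, 5↦3, 6↦4]  zeros at y ∈ {2}
Collecting zeros: affine points = {(1, 0), (1, 5), (3, 0), (3, 4), (4, 0), (4, 1), (6, 2)}.
Total count |C(F_7)_aff| = 7.


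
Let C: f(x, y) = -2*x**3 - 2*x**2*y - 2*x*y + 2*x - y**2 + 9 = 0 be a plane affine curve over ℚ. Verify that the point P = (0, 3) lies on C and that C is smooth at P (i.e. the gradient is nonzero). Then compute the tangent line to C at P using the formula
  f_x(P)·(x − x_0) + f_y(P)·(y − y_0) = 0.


Tangent line at P: -4*x - 6*y + 18 = 0.

Step 1: f(0, 3) = 0, so P lies on C.
Step 2: partial derivatives
  f_x(x, y) = -6*x**2 - 4*x*y - 2*y + 2, f_y(x, y) = -2*x**2 - 2*x - 2*y.
  f_x(P) = -4, f_y(P) = -6 (gradient nonzero, so P is smooth).
Step 3: tangent line at P: -4·(x − 0) + -6·(y − 3) = 0.
Expanding: -4*x - 6*y + 18 = 0.


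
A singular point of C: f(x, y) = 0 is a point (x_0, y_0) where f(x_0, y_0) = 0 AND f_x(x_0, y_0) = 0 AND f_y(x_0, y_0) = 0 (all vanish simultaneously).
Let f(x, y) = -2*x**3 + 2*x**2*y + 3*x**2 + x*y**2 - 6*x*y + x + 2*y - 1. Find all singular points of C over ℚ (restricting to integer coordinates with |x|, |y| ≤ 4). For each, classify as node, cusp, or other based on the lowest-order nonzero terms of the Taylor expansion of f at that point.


Singular points: {(1, 1)}; classification: node.

Compute partial derivatives:
  f_x = -6*x**2 + 4*x*y + 6*x + y**2 - 6*y + 1.
  f_y = 2*x**2 + 2*x*y - 6*x + 2.
Scan x_0 ∈ {−4, ..., 4}. For each x_0, f_y(x_0, y) is a polynomial in y; find its integer roots y ∈ {−4, ..., 4}, then test f_x and f at those candidates.
  x = -4: f_y(-4, y) = 58 - 8*y; no integer root y with |y| ≤ 4.
  x = -3: f_y(-3, y) = 38 - 6*y; no integer root y with |y| ≤ 4.
  x = -2: f_y(-2, y) = 22 - 4*y; no integer root y with |y| ≤ 4.
  x = -1: f_y(-1, y) = 10 - 2*y; no integer root y with |y| ≤ 4.
  x = 0: f_y(0, y) = 2; no integer root y with |y| ≤ 4.
  x = 1: f_y(1, y) = 2*y - 2; vanishes at y ∈ {1}. (1, 1): f_x = 0, f = 0 — SINGULAR.
  x = 2: f_y(2, y) = 4*y - 2; no integer root y with |y| ≤ 4.
  x = 3: f_y(3, y) = 6*y + 2; no integer root y with |y| ≤ 4.
  x = 4: f_y(4, y) = 8*y + 10; no integer root y with |y| ≤ 4.
Only singular point on the grid: (1, 1).
Classify: substitute x = 1 + u, y = 1 + v and expand: f = -2*u**3 + 2*u**2*v - u**2 + u*v**2 + v**2.
No constant or linear terms (consistent with a singular point). Quadratic part: -u**2 + v**2. Cubic part: -2*u**3 + 2*u**2*v + u*v**2.
The quadratic part v**2 - u**2 = (v − u)(v + u) splits into two distinct linear factors, so there are two distinct tangent lines y − 1 = ±(x − 1) — this is a node (ordinary double point).
Classification: node.


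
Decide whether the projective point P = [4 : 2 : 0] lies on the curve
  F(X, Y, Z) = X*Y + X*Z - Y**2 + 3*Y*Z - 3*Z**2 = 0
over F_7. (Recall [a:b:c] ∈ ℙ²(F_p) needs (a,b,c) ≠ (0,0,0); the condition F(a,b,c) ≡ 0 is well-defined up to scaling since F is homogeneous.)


F(4,2,0) ≡ 4 (mod 7); P is NOT on the curve.

Evaluate F(4, 2, 0) term-by-term (mod 7).
  X*Y ↦ 1·4·2·1 = 8
  X*Z ↦ 1·4·1·0 = 0
  -Y**2 ↦ -1·1·4·1 = -4
  3*Y*Z ↦ 3·1·2·0 = 0
  -3*Z**2 ↦ -3·1·1·0 = 0
Sum: F(4, 2, 0) = (8) + (0) + (-4) + (0) + (0) = 4.
Reducing mod 7: 4 ≡ 4 (mod 7).
Since F(a, b, c) ≡ 4 ≠ 0 (mod 7), P does NOT lie on the curve.


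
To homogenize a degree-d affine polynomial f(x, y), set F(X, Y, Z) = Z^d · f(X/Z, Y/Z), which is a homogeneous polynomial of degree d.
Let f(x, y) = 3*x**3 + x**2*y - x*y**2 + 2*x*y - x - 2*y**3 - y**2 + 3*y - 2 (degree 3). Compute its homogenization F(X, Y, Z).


F(X, Y, Z) = 3*X**3 + X**2*Y - X*Y**2 + 2*X*Y*Z - X*Z**2 - 2*Y**3 - Y**2*Z + 3*Y*Z**2 - 2*Z**3

deg(f) = 3.
Substitute x = X/Z, y = Y/Z into f, then multiply by Z^3.
  monomial 3·x^3·y^0 ↦ 3·X^3·Y^0·Z^0.
  monomial 1·x^2·y^1 ↦ 1·X^2·Y^1·Z^0.
  monomial -1·x^1·y^2 ↦ -1·X^1·Y^2·Z^0.
  monomial 2·x^1·y^1 ↦ 2·X^1·Y^1·Z^1.
  monomial -1·x^1·y^0 ↦ -1·X^1·Y^0·Z^2.
  monomial -2·x^0·y^3 ↦ -2·X^0·Y^3·Z^0.
  monomial -1·x^0·y^2 ↦ -1·X^0·Y^2·Z^1.
  monomial 3·x^0·y^1 ↦ 3·X^0·Y^1·Z^2.
  monomial -2·x^0·y^0 ↦ -2·X^0·Y^0·Z^3.
Collecting: F(X, Y, Z) = 3*X**3 + X**2*Y - X*Y**2 + 2*X*Y*Z - X*Z**2 - 2*Y**3 - Y**2*Z + 3*Y*Z**2 - 2*Z**3.


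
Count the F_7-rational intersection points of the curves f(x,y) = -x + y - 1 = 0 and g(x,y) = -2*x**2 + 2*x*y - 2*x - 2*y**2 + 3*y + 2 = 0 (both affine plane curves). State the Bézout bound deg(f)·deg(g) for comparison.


Common zeros: {(1, 2), (2, 3)}; count = 2; Bézout bound = 2.

deg(f) = 1, deg(g) = 2, so Bézout bound = 2.
Scan x ∈ F_7. For each x, list the y ∈ F_7 with f(x, y) ≡ 0 and those with g(x, y) ≡ 0 (mod 7); the common zeros in that column are the intersection.
  x = 0: f ≡ 0 at y ∈ {1}; g ≡ 0 at y ∈ {2, 3}; common: ∅.
  x = 1: f ≡ 0 at y ∈ {2}; g ≡ 0 at y ∈ {2, 4}; common: {2}.
  x = 2: f ≡ 0 at y ∈ {3}; g ≡ 0 at y ∈ {3, 4}; common: {3}.
  x = 3: f ≡ 0 at y ∈ {4}; g ≡ 0 at y ∈ ∅; common: ∅.
  x = 4: f ≡ 0 at y ∈ {5}; g ≡ 0 at y ∈ ∅; common: ∅.
  x = 5: f ≡ 0 at y ∈ {6}; g ≡ 0 at y ∈ ∅; common: ∅.
  x = 6: f ≡ 0 at y ∈ {0}; g ≡ 0 at y ∈ ∅; common: ∅.
Collecting: common zeros = {(1, 2), (2, 3)}, so the count is 2.
Comparison with the Bézout bound: 2 ≤ 2 = deg(f)·deg(g), as expected for curves with no common component (the bound is attained).


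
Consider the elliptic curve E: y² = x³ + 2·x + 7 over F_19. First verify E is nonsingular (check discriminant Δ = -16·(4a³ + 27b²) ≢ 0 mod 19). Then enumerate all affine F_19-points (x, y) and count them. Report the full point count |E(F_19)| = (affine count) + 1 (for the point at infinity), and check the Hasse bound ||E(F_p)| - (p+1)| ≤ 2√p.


Affine points = {(0, 8), (0, 11), (2, 0), (5, 3), (5, 16), (6, 8), (6, 11), (10, 1), (10, 18), (11, 7), (11, 12), (12, 7), (12, 12), (13, 8), (13, 11), (14, 9), (14, 10), (15, 7), (15, 12), (18, 2), (18, 17)}; affine count = 21; |E(F_19)| = 22.

Discriminant check: Δ ∝ 4a³ + 27b² = 4·2³ + 27·7² = 4·8 + 27·49 ≡ 6 (mod 19). Nonzero ⇒ E is nonsingular.
For each x ∈ F_19, compute rhs = x³ + 2·x + 7 mod 19, then count y ∈ F_19 with y² ≡ rhs.
  x = 0: rhs = 7, matching y values: 8, 11 (2 points).
  x = 1: rhs = 10, matching y values: none (0 points).
  x = 2: rhs = 0, matching y values: 0 (1 points).
  x = 3: rhs = 2, matching y values: none (0 points).
  x = 4: rhs = 3, matching y values: none (0 points).
  x = 5: rhs = 9, matching y values: 3, 16 (2 points).
  x = 6: rhs = 7, matching y values: 8, 11 (2 points).
  x = 7: rhs = 3, matching y values: none (0 points).
  x = 8: rhs = 3, matching y values: none (0 points).
  x = 9: rhs = 13, matching y values: none (0 points).
  x = 10: rhs = 1, matching y values: 1, 18 (2 points).
  x = 11: rhs = 11, matching y values: 7, 12 (2 points).
  x = 12: rhs = 11, matching y values: 7, 12 (2 points).
  x = 13: rhs = 7, matching y values: 8, 11 (2 points).
  x = 14: rhs = 5, matching y values: 9, 10 (2 points).
  x = 15: rhs = 11, matching y values: 7, 12 (2 points).
  x = 16: rhs = 12, matching y values: none (0 points).
  x = 17: rhs = 14, matching y values: none (0 points).
  x = 18: rhs = 4, matching y values: 2, 17 (2 points).
Total affine count: 21.
Full point count |E(F_19)| = 21 + 1 = 22.
Hasse bound: |22 − (19+1)| = |2| = 2 ≤ 2√19 ≈ 8.7178 ✓.


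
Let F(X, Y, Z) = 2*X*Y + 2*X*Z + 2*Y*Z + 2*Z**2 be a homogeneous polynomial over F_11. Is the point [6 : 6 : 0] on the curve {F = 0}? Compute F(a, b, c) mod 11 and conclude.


F(6,6,0) ≡ 6 (mod 11); P is NOT on the curve.

Evaluate F(6, 6, 0) term-by-term (mod 11).
  2*X*Y ↦ 2·6·6·1 = 72
  2*X*Z ↦ 2·6·1·0 = 0
  2*Y*Z ↦ 2·1·6·0 = 0
  2*Z**2 ↦ 2·1·1·0 = 0
Sum: F(6, 6, 0) = (72) + (0) + (0) + (0) = 72.
Reducing mod 11: 72 ≡ 6 (mod 11).
Since F(a, b, c) ≡ 6 ≠ 0 (mod 11), P does NOT lie on the curve.


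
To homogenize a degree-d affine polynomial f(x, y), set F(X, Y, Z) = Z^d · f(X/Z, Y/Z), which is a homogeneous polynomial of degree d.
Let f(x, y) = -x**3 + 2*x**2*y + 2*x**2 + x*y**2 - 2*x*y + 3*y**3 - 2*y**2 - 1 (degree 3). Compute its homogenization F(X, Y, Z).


F(X, Y, Z) = -X**3 + 2*X**2*Y + 2*X**2*Z + X*Y**2 - 2*X*Y*Z + 3*Y**3 - 2*Y**2*Z - Z**3

deg(f) = 3.
Substitute x = X/Z, y = Y/Z into f, then multiply by Z^3.
  monomial -1·x^3·y^0 ↦ -1·X^3·Y^0·Z^0.
  monomial 2·x^2·y^1 ↦ 2·X^2·Y^1·Z^0.
  monomial 2·x^2·y^0 ↦ 2·X^2·Y^0·Z^1.
  monomial 1·x^1·y^2 ↦ 1·X^1·Y^2·Z^0.
  monomial -2·x^1·y^1 ↦ -2·X^1·Y^1·Z^1.
  monomial 3·x^0·y^3 ↦ 3·X^0·Y^3·Z^0.
  monomial -2·x^0·y^2 ↦ -2·X^0·Y^2·Z^1.
  monomial -1·x^0·y^0 ↦ -1·X^0·Y^0·Z^3.
Collecting: F(X, Y, Z) = -X**3 + 2*X**2*Y + 2*X**2*Z + X*Y**2 - 2*X*Y*Z + 3*Y**3 - 2*Y**2*Z - Z**3.


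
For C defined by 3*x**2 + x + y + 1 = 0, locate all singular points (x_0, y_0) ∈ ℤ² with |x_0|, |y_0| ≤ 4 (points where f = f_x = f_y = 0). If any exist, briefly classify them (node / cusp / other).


No singular points in the scanned grid; C is smooth there.

Compute partial derivatives:
  f_x = 6*x + 1.
  f_y = 1.
f_y = 1 is a nonzero constant, so f_y never vanishes: no point (x, y) can satisfy f = f_x = f_y = 0. In particular no (x, y) ∈ {−4, ..., 4}² is singular; the curve is smooth.


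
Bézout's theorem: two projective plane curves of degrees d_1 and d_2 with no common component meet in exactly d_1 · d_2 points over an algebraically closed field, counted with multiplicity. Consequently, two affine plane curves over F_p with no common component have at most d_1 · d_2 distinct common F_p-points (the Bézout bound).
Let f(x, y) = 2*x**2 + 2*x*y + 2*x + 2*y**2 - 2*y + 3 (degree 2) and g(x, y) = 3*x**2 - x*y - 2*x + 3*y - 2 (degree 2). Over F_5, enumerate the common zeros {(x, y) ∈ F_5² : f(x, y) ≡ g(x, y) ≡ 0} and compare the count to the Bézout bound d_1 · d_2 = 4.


Common zeros: {(1, 3), (2, 4)}; count = 2; Bézout bound = 4.

deg(f) = 2, deg(g) = 2, so Bézout bound = 4.
Scan x ∈ F_5. For each x, list the y ∈ F_5 with f(x, y) ≡ 0 and those with g(x, y) ≡ 0 (mod 5); the common zeros in that column are the intersection.
  x = 0: f ≡ 0 at y ∈ {3}; g ≡ 0 at y ∈ {4}; common: ∅.
  x = 1: f ≡ 0 at y ∈ {2, 3}; g ≡ 0 at y ∈ {3}; common: {3}.
  x = 2: f ≡ 0 at y ∈ {0, 4}; g ≡ 0 at y ∈ {4}; common: {4}.
  x = 3: f ≡ 0 at y ∈ {4}; g ≡ 0 at y ∈ ∅; common: ∅.
  x = 4: f ≡ 0 at y ∈ ∅; g ≡ 0 at y ∈ {3}; common: ∅.
Collecting: common zeros = {(1, 3), (2, 4)}, so the count is 2.
Comparison with the Bézout bound: 2 ≤ 4 = deg(f)·deg(g), as expected for curves with no common component (the affine F_5-count falls short of the bound because intersections may lie at infinity, over extension fields, or carry multiplicity).


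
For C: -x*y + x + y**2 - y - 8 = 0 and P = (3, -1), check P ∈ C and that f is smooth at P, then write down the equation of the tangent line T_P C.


Tangent line at P: 2*x - 6*y - 12 = 0.

Step 1: f(3, -1) = 0, so P lies on C.
Step 2: partial derivatives
  f_x(x, y) = 1 - y, f_y(x, y) = -x + 2*y - 1.
  f_x(P) = 2, f_y(P) = -6 (gradient nonzero, so P is smooth).
Step 3: tangent line at P: 2·(x − 3) + -6·(y − -1) = 0.
Expanding: 2*x - 6*y - 12 = 0.


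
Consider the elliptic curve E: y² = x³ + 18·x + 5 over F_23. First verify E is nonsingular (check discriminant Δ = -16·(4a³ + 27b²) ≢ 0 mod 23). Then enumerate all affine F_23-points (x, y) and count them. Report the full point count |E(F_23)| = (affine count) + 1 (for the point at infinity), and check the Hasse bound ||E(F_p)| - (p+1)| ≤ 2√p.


Affine points = {(1, 1), (1, 22), (2, 7), (2, 16), (4, 7), (4, 16), (5, 6), (5, 17), (10, 9), (10, 14), (11, 4), (11, 19), (15, 4), (15, 19), (17, 7), (17, 16), (20, 4), (20, 19), (22, 3), (22, 20)}; affine count = 20; |E(F_23)| = 21.

Discriminant check: Δ ∝ 4a³ + 27b² = 4·18³ + 27·5² = 4·5832 + 27·25 ≡ 14 (mod 23). Nonzero ⇒ E is nonsingular.
For each x ∈ F_23, compute rhs = x³ + 18·x + 5 mod 23, then count y ∈ F_23 with y² ≡ rhs.
  x = 0: rhs = 5, matching y values: none (0 points).
  x = 1: rhs = 1, matching y values: 1, 22 (2 points).
  x = 2: rhs = 3, matching y values: 7, 16 (2 points).
  x = 3: rhs = 17, matching y values: none (0 points).
  x = 4: rhs = 3, matching y values: 7, 16 (2 points).
  x = 5: rhs = 13, matching y values: 6, 17 (2 points).
  x = 6: rhs = 7, matching y values: none (0 points).
  x = 7: rhs = 14, matching y values: none (0 points).
  x = 8: rhs = 17, matching y values: none (0 points).
  x = 9: rhs = 22, matching y values: none (0 points).
  x = 10: rhs = 12, matching y values: 9, 14 (2 points).
  x = 11: rhs = 16, matching y values: 4, 19 (2 points).
  x = 12: rhs = 17, matching y values: none (0 points).
  x = 13: rhs = 21, matching y values: none (0 points).
  x = 14: rhs = 11, matching y values: none (0 points).
  x = 15: rhs = 16, matching y values: 4, 19 (2 points).
  x = 16: rhs = 19, matching y values: none (0 points).
  x = 17: rhs = 3, matching y values: 7, 16 (2 points).
  x = 18: rhs = 20, matching y values: none (0 points).
  x = 19: rhs = 7, matching y values: none (0 points).
  x = 20: rhs = 16, matching y values: 4, 19 (2 points).
  x = 21: rhs = 7, matching y values: none (0 points).
  x = 22: rhs = 9, matching y values: 3, 20 (2 points).
Total affine count: 20.
Full point count |E(F_23)| = 20 + 1 = 21.
Hasse bound: |21 − (23+1)| = |-3| = 3 ≤ 2√23 ≈ 9.5917 ✓.


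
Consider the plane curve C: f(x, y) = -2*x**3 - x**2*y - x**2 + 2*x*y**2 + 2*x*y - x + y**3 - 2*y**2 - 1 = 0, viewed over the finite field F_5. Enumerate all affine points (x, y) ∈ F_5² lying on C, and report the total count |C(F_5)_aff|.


Affine F_5-points: {(1, 0), (1, 2), (1, 3), (2, 1), (3, 1), (4, 1)}; count = 6.

For each of the 25 pairs (x, y) ∈ F_5², evaluate f(x, y) mod 5. Record the zeros.
  x = 0: [0↦4, 1↦3, 2↦4, 3↦3, 4↦1]  zeros at y ∈ ∅
  x = 1: [0↦0, 1↦2, 2↦0, 3↦0, 4↦3]  zeros at y ∈ {0, 2, 3}
  x = 2: [0↦2, 1↦0, 2↦3, 3↦2, 4↦3]  zeros at y ∈ {1}
  x = 3: [0↦3, 1↦0, 2↦1, 3↦2, 4↦4]  zeros at y ∈ {1}
  x = 4: [0↦1, 1↦0, 2↦2, 3↦3, 4↦4]  zeros at y ∈ {1}
Collecting zeros: affine points = {(1, 0), (1, 2), (1, 3), (2, 1), (3, 1), (4, 1)}.
Total count |C(F_5)_aff| = 6.


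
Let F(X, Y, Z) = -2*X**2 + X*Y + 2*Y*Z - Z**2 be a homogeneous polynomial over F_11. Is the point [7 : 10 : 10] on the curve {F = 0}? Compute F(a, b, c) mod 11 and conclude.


F(7,10,10) ≡ 6 (mod 11); P is NOT on the curve.

Evaluate F(7, 10, 10) term-by-term (mod 11).
  -2*X**2 ↦ -2·49·1·1 = -98
  X*Y ↦ 1·7·10·1 = 70
  2*Y*Z ↦ 2·1·10·10 = 200
  -Z**2 ↦ -1·1·1·100 = -100
Sum: F(7, 10, 10) = (-98) + (70) + (200) + (-100) = 72.
Reducing mod 11: 72 ≡ 6 (mod 11).
Since F(a, b, c) ≡ 6 ≠ 0 (mod 11), P does NOT lie on the curve.


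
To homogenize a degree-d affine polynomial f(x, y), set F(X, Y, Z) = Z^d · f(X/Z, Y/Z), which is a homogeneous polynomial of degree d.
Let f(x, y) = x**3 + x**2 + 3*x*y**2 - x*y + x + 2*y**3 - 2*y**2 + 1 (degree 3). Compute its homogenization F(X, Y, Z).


F(X, Y, Z) = X**3 + X**2*Z + 3*X*Y**2 - X*Y*Z + X*Z**2 + 2*Y**3 - 2*Y**2*Z + Z**3

deg(f) = 3.
Substitute x = X/Z, y = Y/Z into f, then multiply by Z^3.
  monomial 1·x^3·y^0 ↦ 1·X^3·Y^0·Z^0.
  monomial 1·x^2·y^0 ↦ 1·X^2·Y^0·Z^1.
  monomial 3·x^1·y^2 ↦ 3·X^1·Y^2·Z^0.
  monomial -1·x^1·y^1 ↦ -1·X^1·Y^1·Z^1.
  monomial 1·x^1·y^0 ↦ 1·X^1·Y^0·Z^2.
  monomial 2·x^0·y^3 ↦ 2·X^0·Y^3·Z^0.
  monomial -2·x^0·y^2 ↦ -2·X^0·Y^2·Z^1.
  monomial 1·x^0·y^0 ↦ 1·X^0·Y^0·Z^3.
Collecting: F(X, Y, Z) = X**3 + X**2*Z + 3*X*Y**2 - X*Y*Z + X*Z**2 + 2*Y**3 - 2*Y**2*Z + Z**3.


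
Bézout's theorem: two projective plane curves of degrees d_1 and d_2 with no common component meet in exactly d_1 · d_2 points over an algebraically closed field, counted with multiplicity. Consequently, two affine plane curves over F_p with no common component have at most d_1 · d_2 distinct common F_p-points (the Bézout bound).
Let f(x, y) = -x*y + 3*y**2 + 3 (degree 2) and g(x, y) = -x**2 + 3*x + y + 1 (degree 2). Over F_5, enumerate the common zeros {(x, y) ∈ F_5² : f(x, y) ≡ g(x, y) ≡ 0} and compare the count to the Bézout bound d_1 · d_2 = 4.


Common zeros: ∅; count = 0; Bézout bound = 4.

deg(f) = 2, deg(g) = 2, so Bézout bound = 4.
Scan x ∈ F_5. For each x, list the y ∈ F_5 with f(x, y) ≡ 0 and those with g(x, y) ≡ 0 (mod 5); the common zeros in that column are the intersection.
  x = 0: f ≡ 0 at y ∈ {2, 3}; g ≡ 0 at y ∈ {4}; common: ∅.
  x = 1: f ≡ 0 at y ∈ {1}; g ≡ 0 at y ∈ {2}; common: ∅.
  x = 2: f ≡ 0 at y ∈ ∅; g ≡ 0 at y ∈ {2}; common: ∅.
  x = 3: f ≡ 0 at y ∈ ∅; g ≡ 0 at y ∈ {4}; common: ∅.
  x = 4: f ≡ 0 at y ∈ {4}; g ≡ 0 at y ∈ {3}; common: ∅.
Collecting: common zeros = ∅, so the count is 0.
Comparison with the Bézout bound: 0 ≤ 4 = deg(f)·deg(g), as expected for curves with no common component (the affine F_5-count falls short of the bound because intersections may lie at infinity, over extension fields, or carry multiplicity).
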